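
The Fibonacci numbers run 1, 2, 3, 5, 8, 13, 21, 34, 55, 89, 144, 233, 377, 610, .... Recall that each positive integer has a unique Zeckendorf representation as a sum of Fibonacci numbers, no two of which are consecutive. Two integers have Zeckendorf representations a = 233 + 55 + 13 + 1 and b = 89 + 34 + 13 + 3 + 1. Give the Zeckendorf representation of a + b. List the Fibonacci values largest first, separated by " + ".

The two numbers are 302 and 140, so their sum is 442.
take 377 (≤ 442); 442 − 377 = 65
take 55 (≤ 65); 65 − 55 = 10
take 8 (≤ 10); 10 − 8 = 2
take 2 (≤ 2); 2 − 2 = 0

377 + 55 + 8 + 2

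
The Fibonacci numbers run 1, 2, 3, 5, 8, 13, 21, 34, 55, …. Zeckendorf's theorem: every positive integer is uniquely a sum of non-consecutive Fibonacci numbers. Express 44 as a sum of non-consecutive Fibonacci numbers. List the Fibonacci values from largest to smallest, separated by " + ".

34 ≤ 44 < 55, so take 34; remainder 10
8 ≤ 10 < 13, so take 8; remainder 2
2 ≤ 2 < 3, so take 2; remainder 0
So 44 = 34 + 8 + 2, with no two terms consecutive in the sequence.

34 + 8 + 2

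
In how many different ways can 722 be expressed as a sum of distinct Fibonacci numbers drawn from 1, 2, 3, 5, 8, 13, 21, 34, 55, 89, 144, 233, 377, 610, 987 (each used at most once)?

15

Starting from the Zeckendorf form and repeatedly splitting a term F_k into F_{k−1} + F_{k−2} (when neither is already used) reaches every representation.
722 = 610+89+21+2 = 610+89+13+8+2 = 610+55+34+21+2 = 377+233+89+21+2 = … (11 more), for 15 in all.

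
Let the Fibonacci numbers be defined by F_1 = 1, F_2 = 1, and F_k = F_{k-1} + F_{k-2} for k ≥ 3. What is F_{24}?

Iterating the recurrence up to F_{20} = 6765 and F_{19} = 4181:
F_{21} = F_{20} + F_{19} = 6765 + 4181 = 10946
F_{22} = F_{21} + F_{20} = 10946 + 6765 = 17711
F_{23} = F_{22} + F_{21} = 17711 + 10946 = 28657
F_{24} = F_{23} + F_{22} = 28657 + 17711 = 46368

46368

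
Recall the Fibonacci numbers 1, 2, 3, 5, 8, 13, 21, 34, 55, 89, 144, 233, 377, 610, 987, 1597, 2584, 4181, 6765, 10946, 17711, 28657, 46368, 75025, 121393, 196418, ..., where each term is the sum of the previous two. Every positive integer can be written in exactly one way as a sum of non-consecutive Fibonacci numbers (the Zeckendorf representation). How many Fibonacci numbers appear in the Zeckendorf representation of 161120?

6

Greedy algorithm:
largest Fibonacci ≤ 161120 is 121393; 161120 − 121393 = 39727
largest Fibonacci ≤ 39727 is 28657; 39727 − 28657 = 11070
largest Fibonacci ≤ 11070 is 10946; 11070 − 10946 = 124
largest Fibonacci ≤ 124 is 89; 124 − 89 = 35
largest Fibonacci ≤ 35 is 34; 35 − 34 = 1
largest Fibonacci ≤ 1 is 1; 1 − 1 = 0
161120 = 121393 + 28657 + 10946 + 89 + 34 + 1, which has 6 terms.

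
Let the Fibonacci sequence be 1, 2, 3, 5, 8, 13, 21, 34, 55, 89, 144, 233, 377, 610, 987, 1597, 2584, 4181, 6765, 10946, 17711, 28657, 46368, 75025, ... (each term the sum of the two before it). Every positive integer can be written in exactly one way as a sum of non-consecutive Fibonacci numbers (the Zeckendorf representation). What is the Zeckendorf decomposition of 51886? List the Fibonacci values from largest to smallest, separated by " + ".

subtract 46368 from 51886: 5518 remains
subtract 4181 from 5518: 1337 remains
subtract 987 from 1337: 350 remains
subtract 233 from 350: 117 remains
subtract 89 from 117: 28 remains
subtract 21 from 28: 7 remains
subtract 5 from 7: 2 remains
subtract 2 from 2: 0 remains
So 51886 = 46368 + 4181 + 987 + 233 + 89 + 21 + 5 + 2, with no two terms consecutive in the sequence.

46368 + 4181 + 987 + 233 + 89 + 21 + 5 + 2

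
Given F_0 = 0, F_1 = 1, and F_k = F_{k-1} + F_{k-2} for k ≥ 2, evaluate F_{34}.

Iterating the recurrence up to F_{26} = 121393 and F_{25} = 75025:
F_{27} = F_{26} + F_{25} = 121393 + 75025 = 196418
F_{28} = F_{27} + F_{26} = 196418 + 121393 = 317811
F_{29} = F_{28} + F_{27} = 317811 + 196418 = 514229
F_{30} = F_{29} + F_{28} = 514229 + 317811 = 832040
F_{31} = F_{30} + F_{29} = 832040 + 514229 = 1346269
F_{32} = F_{31} + F_{30} = 1346269 + 832040 = 2178309
F_{33} = F_{32} + F_{31} = 2178309 + 1346269 = 3524578
F_{34} = F_{33} + F_{32} = 3524578 + 2178309 = 5702887

5702887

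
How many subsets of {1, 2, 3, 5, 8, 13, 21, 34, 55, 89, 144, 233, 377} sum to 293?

12

293 = 233+55+5 = 233+55+3+2 = 233+34+21+5 = 144+89+55+5 = … (8 more), for 12 in all.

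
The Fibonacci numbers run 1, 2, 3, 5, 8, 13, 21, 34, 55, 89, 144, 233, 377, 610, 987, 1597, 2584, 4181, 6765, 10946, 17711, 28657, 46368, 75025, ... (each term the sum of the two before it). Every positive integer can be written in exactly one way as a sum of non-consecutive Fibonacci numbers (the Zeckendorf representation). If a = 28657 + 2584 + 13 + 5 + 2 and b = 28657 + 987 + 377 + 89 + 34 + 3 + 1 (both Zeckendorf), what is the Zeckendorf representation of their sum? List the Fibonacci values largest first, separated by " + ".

46368 + 10946 + 2584 + 987 + 377 + 144 + 3

The two numbers are 31261 and 30148, so their sum is 61409.
Greedily peel off the largest Fibonacci term at each step:
46368 ≤ 61409 < 75025, so take 46368; remainder 15041
10946 ≤ 15041 < 17711, so take 10946; remainder 4095
2584 ≤ 4095 < 4181, so take 2584; remainder 1511
987 ≤ 1511 < 1597, so take 987; remainder 524
377 ≤ 524 < 610, so take 377; remainder 147
144 ≤ 147 < 233, so take 144; remainder 3
3 ≤ 3 < 5, so take 3; remainder 0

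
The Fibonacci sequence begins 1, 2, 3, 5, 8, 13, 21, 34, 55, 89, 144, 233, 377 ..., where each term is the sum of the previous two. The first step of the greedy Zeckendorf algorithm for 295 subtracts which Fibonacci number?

233 ≤ 295 < 377, so the largest Fibonacci number not exceeding 295 is 233.

233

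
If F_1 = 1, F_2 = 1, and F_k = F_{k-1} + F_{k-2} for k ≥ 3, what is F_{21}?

10946

Iterating the recurrence up to F_{16} = 987 and F_{15} = 610:
F_{17} = F_{16} + F_{15} = 987 + 610 = 1597
F_{18} = F_{17} + F_{16} = 1597 + 987 = 2584
F_{19} = F_{18} + F_{17} = 2584 + 1597 = 4181
F_{20} = F_{19} + F_{18} = 4181 + 2584 = 6765
F_{21} = F_{20} + F_{19} = 6765 + 4181 = 10946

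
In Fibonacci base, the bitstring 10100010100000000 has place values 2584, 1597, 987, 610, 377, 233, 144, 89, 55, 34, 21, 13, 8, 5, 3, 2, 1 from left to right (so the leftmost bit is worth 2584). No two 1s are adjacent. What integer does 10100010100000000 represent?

Summing the place values of the 1 bits: 2584 + 987 + 144 + 55 = 3770.

3770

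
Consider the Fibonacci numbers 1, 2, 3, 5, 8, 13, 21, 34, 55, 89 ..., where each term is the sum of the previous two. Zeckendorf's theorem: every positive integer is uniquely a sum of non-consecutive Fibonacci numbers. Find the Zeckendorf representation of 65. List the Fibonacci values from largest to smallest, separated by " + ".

55 + 8 + 2

65: greatest Fibonacci not exceeding it is 55, leaving 10
10: greatest Fibonacci not exceeding it is 8, leaving 2
2: greatest Fibonacci not exceeding it is 2, leaving 0
So 65 = 55 + 8 + 2, with no two terms consecutive in the sequence.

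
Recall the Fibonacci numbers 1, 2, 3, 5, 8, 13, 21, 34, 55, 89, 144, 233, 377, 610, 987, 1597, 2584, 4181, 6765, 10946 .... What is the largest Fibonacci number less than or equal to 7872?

6765

6765 ≤ 7872 < 10946, so the largest Fibonacci number not exceeding 7872 is 6765.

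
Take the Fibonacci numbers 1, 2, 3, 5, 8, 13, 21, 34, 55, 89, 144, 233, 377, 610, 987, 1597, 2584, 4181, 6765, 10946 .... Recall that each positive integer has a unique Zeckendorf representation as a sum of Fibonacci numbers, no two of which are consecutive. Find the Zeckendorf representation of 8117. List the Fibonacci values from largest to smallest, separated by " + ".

Greedily peel off the largest Fibonacci term at each step:
8117: greatest Fibonacci not exceeding it is 6765, leaving 1352
1352: greatest Fibonacci not exceeding it is 987, leaving 365
365: greatest Fibonacci not exceeding it is 233, leaving 132
132: greatest Fibonacci not exceeding it is 89, leaving 43
43: greatest Fibonacci not exceeding it is 34, leaving 9
9: greatest Fibonacci not exceeding it is 8, leaving 1
1: greatest Fibonacci not exceeding it is 1, leaving 0
So 8117 = 6765 + 987 + 233 + 89 + 34 + 8 + 1, with no two terms consecutive in the sequence.

6765 + 987 + 233 + 89 + 34 + 8 + 1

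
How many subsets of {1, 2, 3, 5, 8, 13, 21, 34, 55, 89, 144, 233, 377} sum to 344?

9

Starting from the Zeckendorf form and repeatedly splitting a term F_k into F_{k−1} + F_{k−2} (when neither is already used) reaches every representation.
344 = 233+89+21+1 = 233+89+13+8+1 = 233+55+34+21+1 = 233+89+13+5+3+1 = … (5 more), for 9 in all.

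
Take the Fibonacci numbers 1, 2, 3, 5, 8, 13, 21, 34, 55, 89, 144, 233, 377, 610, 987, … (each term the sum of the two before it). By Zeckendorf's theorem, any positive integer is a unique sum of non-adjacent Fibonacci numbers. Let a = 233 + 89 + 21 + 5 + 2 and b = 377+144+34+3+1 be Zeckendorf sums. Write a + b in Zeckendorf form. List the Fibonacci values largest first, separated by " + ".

610 + 233 + 55 + 8 + 3

The two numbers are 350 and 559, so their sum is 909.
Repeatedly subtract the largest Fibonacci number that fits:
take 610 (≤ 909); 909 − 610 = 299
take 233 (≤ 299); 299 − 233 = 66
take 55 (≤ 66); 66 − 55 = 11
take 8 (≤ 11); 11 − 8 = 3
take 3 (≤ 3); 3 − 3 = 0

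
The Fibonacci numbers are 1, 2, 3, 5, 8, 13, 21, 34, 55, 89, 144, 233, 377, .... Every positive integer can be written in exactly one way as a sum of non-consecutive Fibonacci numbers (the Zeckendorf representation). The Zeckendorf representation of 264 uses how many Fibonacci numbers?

264: greatest Fibonacci not exceeding it is 233, leaving 31
31: greatest Fibonacci not exceeding it is 21, leaving 10
10: greatest Fibonacci not exceeding it is 8, leaving 2
2: greatest Fibonacci not exceeding it is 2, leaving 0
264 = 233 + 21 + 8 + 2, which has 4 terms.

4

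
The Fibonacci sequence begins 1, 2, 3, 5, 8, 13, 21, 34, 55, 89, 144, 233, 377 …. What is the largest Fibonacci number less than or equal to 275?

233 ≤ 275 < 377, so the largest Fibonacci number not exceeding 275 is 233.

233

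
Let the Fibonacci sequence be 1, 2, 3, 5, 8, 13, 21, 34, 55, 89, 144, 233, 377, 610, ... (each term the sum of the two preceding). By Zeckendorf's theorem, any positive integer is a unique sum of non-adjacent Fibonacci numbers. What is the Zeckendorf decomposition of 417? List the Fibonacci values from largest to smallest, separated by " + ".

Greedy algorithm:
417 − 377 = 40
40 − 34 = 6
6 − 5 = 1
1 − 1 = 0
So 417 = 377 + 34 + 5 + 1, with no two terms consecutive in the sequence.

377 + 34 + 5 + 1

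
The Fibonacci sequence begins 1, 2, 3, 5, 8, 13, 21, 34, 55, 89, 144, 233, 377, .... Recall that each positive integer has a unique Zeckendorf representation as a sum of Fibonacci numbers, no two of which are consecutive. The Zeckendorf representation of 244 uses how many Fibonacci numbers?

Greedy algorithm:
244 − 233 = 11
11 − 8 = 3
3 − 3 = 0
244 = 233 + 8 + 3, which has 3 terms.

3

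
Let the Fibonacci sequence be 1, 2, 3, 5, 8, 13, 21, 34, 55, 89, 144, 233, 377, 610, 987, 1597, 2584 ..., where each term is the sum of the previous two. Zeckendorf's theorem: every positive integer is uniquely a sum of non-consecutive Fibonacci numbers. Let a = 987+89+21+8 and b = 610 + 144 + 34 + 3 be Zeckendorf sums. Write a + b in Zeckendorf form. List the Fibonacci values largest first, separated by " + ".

The two numbers are 1105 and 791, so their sum is 1896.
Greedy algorithm:
take 1597 (≤ 1896); 1896 − 1597 = 299
take 233 (≤ 299); 299 − 233 = 66
take 55 (≤ 66); 66 − 55 = 11
take 8 (≤ 11); 11 − 8 = 3
take 3 (≤ 3); 3 − 3 = 0

1597 + 233 + 55 + 8 + 3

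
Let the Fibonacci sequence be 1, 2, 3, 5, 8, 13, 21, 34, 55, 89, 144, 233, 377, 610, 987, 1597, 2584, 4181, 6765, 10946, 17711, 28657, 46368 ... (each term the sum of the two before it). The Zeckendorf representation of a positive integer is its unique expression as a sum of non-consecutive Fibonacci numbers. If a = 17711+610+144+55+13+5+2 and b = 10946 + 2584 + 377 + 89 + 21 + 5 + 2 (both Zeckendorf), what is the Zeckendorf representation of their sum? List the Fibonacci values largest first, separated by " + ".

The two numbers are 18540 and 14024, so their sum is 32564.
Greedily peel off the largest Fibonacci term at each step:
32564: greatest Fibonacci not exceeding it is 28657, leaving 3907
3907: greatest Fibonacci not exceeding it is 2584, leaving 1323
1323: greatest Fibonacci not exceeding it is 987, leaving 336
336: greatest Fibonacci not exceeding it is 233, leaving 103
103: greatest Fibonacci not exceeding it is 89, leaving 14
14: greatest Fibonacci not exceeding it is 13, leaving 1
1: greatest Fibonacci not exceeding it is 1, leaving 0

28657 + 2584 + 987 + 233 + 89 + 13 + 1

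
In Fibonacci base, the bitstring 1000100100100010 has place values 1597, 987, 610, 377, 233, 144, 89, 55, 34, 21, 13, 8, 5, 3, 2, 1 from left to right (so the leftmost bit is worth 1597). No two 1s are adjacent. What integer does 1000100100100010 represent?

Summing the place values of the 1 bits: 1597 + 233 + 55 + 13 + 2 = 1900.

1900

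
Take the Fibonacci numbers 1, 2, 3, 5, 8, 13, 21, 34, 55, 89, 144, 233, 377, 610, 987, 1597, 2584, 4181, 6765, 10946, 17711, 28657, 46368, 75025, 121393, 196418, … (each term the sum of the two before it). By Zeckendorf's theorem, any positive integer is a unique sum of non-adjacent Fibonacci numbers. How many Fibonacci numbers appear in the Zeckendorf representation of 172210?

Greedy algorithm:
172210: greatest Fibonacci not exceeding it is 121393, leaving 50817
50817: greatest Fibonacci not exceeding it is 46368, leaving 4449
4449: greatest Fibonacci not exceeding it is 4181, leaving 268
268: greatest Fibonacci not exceeding it is 233, leaving 35
35: greatest Fibonacci not exceeding it is 34, leaving 1
1: greatest Fibonacci not exceeding it is 1, leaving 0
172210 = 121393 + 46368 + 4181 + 233 + 34 + 1, which has 6 terms.

6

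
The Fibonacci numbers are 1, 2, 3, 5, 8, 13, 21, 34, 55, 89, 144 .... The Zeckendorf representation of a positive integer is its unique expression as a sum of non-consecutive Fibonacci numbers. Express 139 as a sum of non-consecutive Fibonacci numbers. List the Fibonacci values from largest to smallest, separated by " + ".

89 + 34 + 13 + 3

89 ≤ 139 < 144, so take 89; remainder 50
34 ≤ 50 < 55, so take 34; remainder 16
13 ≤ 16 < 21, so take 13; remainder 3
3 ≤ 3 < 5, so take 3; remainder 0
So 139 = 89 + 34 + 13 + 3, with no two terms consecutive in the sequence.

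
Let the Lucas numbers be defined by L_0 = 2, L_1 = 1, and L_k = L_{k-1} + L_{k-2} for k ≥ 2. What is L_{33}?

Iterating the recurrence up to L_{25} = 167761 and L_{24} = 103682:
L_{26} = L_{25} + L_{24} = 167761 + 103682 = 271443
L_{27} = L_{26} + L_{25} = 271443 + 167761 = 439204
L_{28} = L_{27} + L_{26} = 439204 + 271443 = 710647
L_{29} = L_{28} + L_{27} = 710647 + 439204 = 1149851
L_{30} = L_{29} + L_{28} = 1149851 + 710647 = 1860498
L_{31} = L_{30} + L_{29} = 1860498 + 1149851 = 3010349
L_{32} = L_{31} + L_{30} = 3010349 + 1860498 = 4870847
L_{33} = L_{32} + L_{31} = 4870847 + 3010349 = 7881196

7881196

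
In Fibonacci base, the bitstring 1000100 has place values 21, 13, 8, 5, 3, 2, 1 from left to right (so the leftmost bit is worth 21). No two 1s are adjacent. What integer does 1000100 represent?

Summing the place values of the 1 bits: 21 + 3 = 24.

24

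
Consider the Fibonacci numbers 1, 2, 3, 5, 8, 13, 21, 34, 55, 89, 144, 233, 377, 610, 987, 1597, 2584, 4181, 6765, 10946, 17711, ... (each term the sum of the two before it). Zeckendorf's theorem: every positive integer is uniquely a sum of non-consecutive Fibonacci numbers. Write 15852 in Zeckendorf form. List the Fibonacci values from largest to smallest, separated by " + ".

Repeatedly subtract the largest Fibonacci number that fits:
15852: greatest Fibonacci not exceeding it is 10946, leaving 4906
4906: greatest Fibonacci not exceeding it is 4181, leaving 725
725: greatest Fibonacci not exceeding it is 610, leaving 115
115: greatest Fibonacci not exceeding it is 89, leaving 26
26: greatest Fibonacci not exceeding it is 21, leaving 5
5: greatest Fibonacci not exceeding it is 5, leaving 0
So 15852 = 10946 + 4181 + 610 + 89 + 21 + 5, with no two terms consecutive in the sequence.

10946 + 4181 + 610 + 89 + 21 + 5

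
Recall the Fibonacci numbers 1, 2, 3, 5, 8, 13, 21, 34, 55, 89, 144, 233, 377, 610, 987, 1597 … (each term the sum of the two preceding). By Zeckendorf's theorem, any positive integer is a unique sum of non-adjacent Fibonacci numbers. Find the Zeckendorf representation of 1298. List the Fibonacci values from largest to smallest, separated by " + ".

Greedy algorithm:
subtract 987 from 1298: 311 remains
subtract 233 from 311: 78 remains
subtract 55 from 78: 23 remains
subtract 21 from 23: 2 remains
subtract 2 from 2: 0 remains
So 1298 = 987 + 233 + 55 + 21 + 2, with no two terms consecutive in the sequence.

987 + 233 + 55 + 21 + 2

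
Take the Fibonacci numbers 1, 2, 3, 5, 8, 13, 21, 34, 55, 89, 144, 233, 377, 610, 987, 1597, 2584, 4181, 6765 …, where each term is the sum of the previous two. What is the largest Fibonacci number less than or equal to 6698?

4181 ≤ 6698 < 6765, so the largest Fibonacci number not exceeding 6698 is 4181.

4181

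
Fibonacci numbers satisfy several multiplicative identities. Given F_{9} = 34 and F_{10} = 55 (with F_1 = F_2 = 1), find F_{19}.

By F_{2k+1} = F_k² + F_{k+1}²: F_{19} = 34² + 55² = 1156 + 3025 = 4181.

4181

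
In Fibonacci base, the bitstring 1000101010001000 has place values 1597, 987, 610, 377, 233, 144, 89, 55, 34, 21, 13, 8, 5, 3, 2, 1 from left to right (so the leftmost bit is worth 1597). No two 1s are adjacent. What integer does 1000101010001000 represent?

1958

Summing the place values of the 1 bits: 1597 + 233 + 89 + 34 + 5 = 1958.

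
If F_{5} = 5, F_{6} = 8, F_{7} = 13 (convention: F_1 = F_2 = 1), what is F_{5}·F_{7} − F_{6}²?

5·13 − 8² = 65 − 64 = 1. (Cassini's identity: F_{k−1}F_{k+1} − F_k² = (−1)^k.)

1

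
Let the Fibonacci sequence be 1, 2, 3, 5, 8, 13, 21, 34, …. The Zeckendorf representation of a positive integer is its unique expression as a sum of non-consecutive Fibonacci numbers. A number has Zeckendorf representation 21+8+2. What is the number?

21+8+2 = 31.

31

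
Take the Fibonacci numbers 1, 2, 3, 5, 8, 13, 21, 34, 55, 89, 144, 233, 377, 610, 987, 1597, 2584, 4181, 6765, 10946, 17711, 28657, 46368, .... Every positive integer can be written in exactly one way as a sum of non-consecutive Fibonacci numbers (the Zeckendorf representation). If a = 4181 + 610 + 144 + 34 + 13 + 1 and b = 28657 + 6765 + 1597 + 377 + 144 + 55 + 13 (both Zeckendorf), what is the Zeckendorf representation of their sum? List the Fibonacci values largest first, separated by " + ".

The two numbers are 4983 and 37608, so their sum is 42591.
Repeatedly subtract the largest Fibonacci number that fits:
42591: greatest Fibonacci not exceeding it is 28657, leaving 13934
13934: greatest Fibonacci not exceeding it is 10946, leaving 2988
2988: greatest Fibonacci not exceeding it is 2584, leaving 404
404: greatest Fibonacci not exceeding it is 377, leaving 27
27: greatest Fibonacci not exceeding it is 21, leaving 6
6: greatest Fibonacci not exceeding it is 5, leaving 1
1: greatest Fibonacci not exceeding it is 1, leaving 0

28657 + 10946 + 2584 + 377 + 21 + 5 + 1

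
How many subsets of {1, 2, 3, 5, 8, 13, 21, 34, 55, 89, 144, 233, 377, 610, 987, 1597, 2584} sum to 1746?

Starting from the Zeckendorf form and repeatedly splitting a term F_k into F_{k−1} + F_{k−2} (when neither is already used) reaches every representation.
1746 = 1597+144+5 = 1597+144+3+2 = 1597+89+55+5 = 987+610+144+5 = … (20 more), for 24 in all.

24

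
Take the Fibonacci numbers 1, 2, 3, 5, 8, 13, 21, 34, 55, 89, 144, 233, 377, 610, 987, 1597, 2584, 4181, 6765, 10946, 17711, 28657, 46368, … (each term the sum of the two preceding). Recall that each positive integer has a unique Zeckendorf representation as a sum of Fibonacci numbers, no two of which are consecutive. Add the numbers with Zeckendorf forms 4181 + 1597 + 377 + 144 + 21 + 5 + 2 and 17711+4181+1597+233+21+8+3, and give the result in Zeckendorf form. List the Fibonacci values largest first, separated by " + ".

28657 + 987 + 377 + 55 + 5

The two numbers are 6327 and 23754, so their sum is 30081.
subtract 28657 from 30081: 1424 remains
subtract 987 from 1424: 437 remains
subtract 377 from 437: 60 remains
subtract 55 from 60: 5 remains
subtract 5 from 5: 0 remains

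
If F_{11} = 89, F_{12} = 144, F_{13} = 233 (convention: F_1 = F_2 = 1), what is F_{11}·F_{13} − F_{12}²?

89·233 − 144² = 20737 − 20736 = 1. (Cassini's identity: F_{k−1}F_{k+1} − F_k² = (−1)^k.)

1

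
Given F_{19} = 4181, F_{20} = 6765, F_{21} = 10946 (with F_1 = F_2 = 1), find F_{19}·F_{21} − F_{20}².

1

4181·10946 − 6765² = 45765226 − 45765225 = 1. (Cassini's identity: F_{k−1}F_{k+1} − F_k² = (−1)^k.)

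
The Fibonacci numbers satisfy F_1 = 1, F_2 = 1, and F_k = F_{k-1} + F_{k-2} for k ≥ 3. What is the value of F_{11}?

Iterating the recurrence up to F_{7} = 13 and F_{6} = 8:
F_{8} = F_{7} + F_{6} = 13 + 8 = 21
F_{9} = F_{8} + F_{7} = 21 + 13 = 34
F_{10} = F_{9} + F_{8} = 34 + 21 = 55
F_{11} = F_{10} + F_{9} = 55 + 34 = 89

89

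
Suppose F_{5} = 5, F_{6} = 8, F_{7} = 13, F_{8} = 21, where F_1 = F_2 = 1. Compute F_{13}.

233

By the addition formula F_{m+n} = F_m F_{n+1} + F_{m−1} F_n with m=8, n=5: F_{13} = 21·8 + 13·5 = 168 + 65 = 233.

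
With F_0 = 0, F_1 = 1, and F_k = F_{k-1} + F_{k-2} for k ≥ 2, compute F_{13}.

233

Iterating the recurrence up to F_{9} = 34 and F_{8} = 21:
F_{10} = F_{9} + F_{8} = 34 + 21 = 55
F_{11} = F_{10} + F_{9} = 55 + 34 = 89
F_{12} = F_{11} + F_{10} = 89 + 55 = 144
F_{13} = F_{12} + F_{11} = 144 + 89 = 233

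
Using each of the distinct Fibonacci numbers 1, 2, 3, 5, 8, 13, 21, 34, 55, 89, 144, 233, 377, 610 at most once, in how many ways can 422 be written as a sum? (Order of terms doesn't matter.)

422 = 377+34+8+3 = 377+34+8+2+1 = 377+21+13+8+3 = … (15 more), for 18 in all.

18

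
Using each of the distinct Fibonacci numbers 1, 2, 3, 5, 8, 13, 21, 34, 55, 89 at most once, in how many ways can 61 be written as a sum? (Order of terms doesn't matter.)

6

Each representation comes from the Zeckendorf form by replacing some F_k with F_{k−1} + F_{k−2} where possible.
61 = 55+5+1 = 55+3+2+1 = 34+21+5+1 = 34+21+3+2+1 = … (2 more), for 6 in all.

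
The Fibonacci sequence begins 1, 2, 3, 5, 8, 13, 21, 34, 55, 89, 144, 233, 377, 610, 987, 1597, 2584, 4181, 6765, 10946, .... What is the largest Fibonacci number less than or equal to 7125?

6765 ≤ 7125 < 10946, so the largest Fibonacci number not exceeding 7125 is 6765.

6765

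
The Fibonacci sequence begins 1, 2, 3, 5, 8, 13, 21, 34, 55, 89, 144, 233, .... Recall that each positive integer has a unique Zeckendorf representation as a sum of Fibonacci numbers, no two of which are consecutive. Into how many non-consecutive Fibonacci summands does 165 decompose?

take 144 (≤ 165); 165 − 144 = 21
take 21 (≤ 21); 21 − 21 = 0
165 = 144 + 21, which has 2 terms.

2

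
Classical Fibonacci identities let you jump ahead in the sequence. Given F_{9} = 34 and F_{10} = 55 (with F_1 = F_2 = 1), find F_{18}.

By the doubling identity F_{2k} = F_k(2F_{k+1} − F_k): F_{18} = 34·(2·55 − 34) = 34·76 = 2584.

2584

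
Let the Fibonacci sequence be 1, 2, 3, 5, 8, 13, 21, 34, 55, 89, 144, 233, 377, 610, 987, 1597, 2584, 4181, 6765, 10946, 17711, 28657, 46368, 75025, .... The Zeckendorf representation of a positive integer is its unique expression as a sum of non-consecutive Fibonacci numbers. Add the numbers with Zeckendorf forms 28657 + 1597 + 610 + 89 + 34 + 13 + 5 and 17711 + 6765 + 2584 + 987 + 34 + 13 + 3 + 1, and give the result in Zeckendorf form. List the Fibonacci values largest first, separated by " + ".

46368 + 10946 + 1597 + 144 + 34 + 13 + 1

The two numbers are 31005 and 28098, so their sum is 59103.
Greedily peel off the largest Fibonacci term at each step:
46368 ≤ 59103 < 75025, so take 46368; remainder 12735
10946 ≤ 12735 < 17711, so take 10946; remainder 1789
1597 ≤ 1789 < 2584, so take 1597; remainder 192
144 ≤ 192 < 233, so take 144; remainder 48
34 ≤ 48 < 55, so take 34; remainder 14
13 ≤ 14 < 21, so take 13; remainder 1
1 ≤ 1 < 2, so take 1; remainder 0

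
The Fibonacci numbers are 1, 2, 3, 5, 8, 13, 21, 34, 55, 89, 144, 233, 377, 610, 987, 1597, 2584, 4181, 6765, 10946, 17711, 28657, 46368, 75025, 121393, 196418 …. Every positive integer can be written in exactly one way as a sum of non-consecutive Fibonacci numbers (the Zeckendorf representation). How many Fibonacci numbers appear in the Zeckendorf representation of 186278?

8

186278: greatest Fibonacci not exceeding it is 121393, leaving 64885
64885: greatest Fibonacci not exceeding it is 46368, leaving 18517
18517: greatest Fibonacci not exceeding it is 17711, leaving 806
806: greatest Fibonacci not exceeding it is 610, leaving 196
196: greatest Fibonacci not exceeding it is 144, leaving 52
52: greatest Fibonacci not exceeding it is 34, leaving 18
18: greatest Fibonacci not exceeding it is 13, leaving 5
5: greatest Fibonacci not exceeding it is 5, leaving 0
186278 = 121393 + 46368 + 17711 + 610 + 144 + 34 + 13 + 5, which has 8 terms.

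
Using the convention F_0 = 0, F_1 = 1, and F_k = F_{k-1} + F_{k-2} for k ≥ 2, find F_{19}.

Iterating the recurrence up to F_{15} = 610 and F_{14} = 377:
F_{16} = F_{15} + F_{14} = 610 + 377 = 987
F_{17} = F_{16} + F_{15} = 987 + 610 = 1597
F_{18} = F_{17} + F_{16} = 1597 + 987 = 2584
F_{19} = F_{18} + F_{17} = 2584 + 1597 = 4181

4181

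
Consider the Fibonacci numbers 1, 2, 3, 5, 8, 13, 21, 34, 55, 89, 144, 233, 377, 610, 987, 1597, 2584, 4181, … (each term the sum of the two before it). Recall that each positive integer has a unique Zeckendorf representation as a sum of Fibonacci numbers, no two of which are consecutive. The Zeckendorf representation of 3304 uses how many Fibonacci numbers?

subtract 2584 from 3304: 720 remains
subtract 610 from 720: 110 remains
subtract 89 from 110: 21 remains
subtract 21 from 21: 0 remains
3304 = 2584 + 610 + 89 + 21, which has 4 terms.

4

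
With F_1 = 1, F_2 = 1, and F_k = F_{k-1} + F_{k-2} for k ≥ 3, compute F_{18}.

Iterating the recurrence up to F_{10} = 55 and F_{9} = 34:
F_{11} = F_{10} + F_{9} = 55 + 34 = 89
F_{12} = F_{11} + F_{10} = 89 + 55 = 144
F_{13} = F_{12} + F_{11} = 144 + 89 = 233
F_{14} = F_{13} + F_{12} = 233 + 144 = 377
F_{15} = F_{14} + F_{13} = 377 + 233 = 610
F_{16} = F_{15} + F_{14} = 610 + 377 = 987
F_{17} = F_{16} + F_{15} = 987 + 610 = 1597
F_{18} = F_{17} + F_{16} = 1597 + 987 = 2584

2584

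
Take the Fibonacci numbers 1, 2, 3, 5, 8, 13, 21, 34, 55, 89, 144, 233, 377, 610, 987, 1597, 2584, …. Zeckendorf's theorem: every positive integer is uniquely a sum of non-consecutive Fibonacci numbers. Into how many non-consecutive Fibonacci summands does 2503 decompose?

5

Repeatedly subtract the largest Fibonacci number that fits:
2503 − 1597 = 906
906 − 610 = 296
296 − 233 = 63
63 − 55 = 8
8 − 8 = 0
2503 = 1597 + 610 + 233 + 55 + 8, which has 5 terms.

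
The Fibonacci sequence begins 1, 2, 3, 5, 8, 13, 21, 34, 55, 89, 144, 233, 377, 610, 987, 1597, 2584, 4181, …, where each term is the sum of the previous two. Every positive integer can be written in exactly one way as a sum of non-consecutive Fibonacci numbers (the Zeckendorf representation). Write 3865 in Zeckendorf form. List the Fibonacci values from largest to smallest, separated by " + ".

subtract 2584 from 3865: 1281 remains
subtract 987 from 1281: 294 remains
subtract 233 from 294: 61 remains
subtract 55 from 61: 6 remains
subtract 5 from 6: 1 remains
subtract 1 from 1: 0 remains
So 3865 = 2584 + 987 + 233 + 55 + 5 + 1, with no two terms consecutive in the sequence.

2584 + 987 + 233 + 55 + 5 + 1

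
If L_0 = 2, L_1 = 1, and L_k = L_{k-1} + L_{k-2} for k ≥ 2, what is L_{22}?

Iterating the recurrence up to L_{17} = 3571 and L_{16} = 2207:
L_{18} = L_{17} + L_{16} = 3571 + 2207 = 5778
L_{19} = L_{18} + L_{17} = 5778 + 3571 = 9349
L_{20} = L_{19} + L_{18} = 9349 + 5778 = 15127
L_{21} = L_{20} + L_{19} = 15127 + 9349 = 24476
L_{22} = L_{21} + L_{20} = 24476 + 15127 = 39603

39603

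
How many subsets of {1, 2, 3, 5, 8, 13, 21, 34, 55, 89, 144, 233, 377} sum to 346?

Each representation comes from the Zeckendorf form by replacing some F_k with F_{k−1} + F_{k−2} where possible.
346 = 233+89+21+3 = 233+89+21+2+1 = 233+89+13+8+3 = 233+55+34+21+3 = 233+89+13+8+2+1 = … (10 more), for 15 in all.

15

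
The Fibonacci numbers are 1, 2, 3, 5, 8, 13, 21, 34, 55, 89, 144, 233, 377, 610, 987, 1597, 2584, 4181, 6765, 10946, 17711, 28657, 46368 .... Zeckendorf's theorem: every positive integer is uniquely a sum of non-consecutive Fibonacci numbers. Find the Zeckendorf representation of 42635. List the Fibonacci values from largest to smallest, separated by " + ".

28657 + 10946 + 2584 + 377 + 55 + 13 + 3

42635 − 28657 = 13978
13978 − 10946 = 3032
3032 − 2584 = 448
448 − 377 = 71
71 − 55 = 16
16 − 13 = 3
3 − 3 = 0
So 42635 = 28657 + 10946 + 2584 + 377 + 55 + 13 + 3, with no two terms consecutive in the sequence.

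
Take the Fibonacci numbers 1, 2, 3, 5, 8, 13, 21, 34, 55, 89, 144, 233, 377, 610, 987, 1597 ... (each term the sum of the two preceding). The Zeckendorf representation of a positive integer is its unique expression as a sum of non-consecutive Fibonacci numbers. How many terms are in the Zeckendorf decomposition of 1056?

1056 − 987 = 69
69 − 55 = 14
14 − 13 = 1
1 − 1 = 0
1056 = 987 + 55 + 13 + 1, which has 4 terms.

4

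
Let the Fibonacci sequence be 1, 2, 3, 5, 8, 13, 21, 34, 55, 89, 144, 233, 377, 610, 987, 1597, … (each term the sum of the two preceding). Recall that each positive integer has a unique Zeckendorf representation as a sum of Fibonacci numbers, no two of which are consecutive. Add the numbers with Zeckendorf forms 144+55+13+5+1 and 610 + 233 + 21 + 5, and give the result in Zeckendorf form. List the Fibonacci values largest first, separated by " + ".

987 + 89 + 8 + 3

The two numbers are 218 and 869, so their sum is 1087.
1087 − 987 = 100
100 − 89 = 11
11 − 8 = 3
3 − 3 = 0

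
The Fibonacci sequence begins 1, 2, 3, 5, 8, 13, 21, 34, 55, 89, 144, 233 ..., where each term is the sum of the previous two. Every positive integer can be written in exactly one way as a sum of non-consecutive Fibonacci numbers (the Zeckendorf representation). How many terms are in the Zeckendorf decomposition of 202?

largest Fibonacci ≤ 202 is 144; 202 − 144 = 58
largest Fibonacci ≤ 58 is 55; 58 − 55 = 3
largest Fibonacci ≤ 3 is 3; 3 − 3 = 0
202 = 144 + 55 + 3, which has 3 terms.

3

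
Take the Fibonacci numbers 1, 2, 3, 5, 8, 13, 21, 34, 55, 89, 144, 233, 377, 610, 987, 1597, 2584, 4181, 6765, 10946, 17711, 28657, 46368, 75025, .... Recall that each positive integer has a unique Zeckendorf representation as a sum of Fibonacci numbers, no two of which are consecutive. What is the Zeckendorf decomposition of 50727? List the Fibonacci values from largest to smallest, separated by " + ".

46368 + 4181 + 144 + 34

take 46368 (≤ 50727); 50727 − 46368 = 4359
take 4181 (≤ 4359); 4359 − 4181 = 178
take 144 (≤ 178); 178 − 144 = 34
take 34 (≤ 34); 34 − 34 = 0
So 50727 = 46368 + 4181 + 144 + 34, with no two terms consecutive in the sequence.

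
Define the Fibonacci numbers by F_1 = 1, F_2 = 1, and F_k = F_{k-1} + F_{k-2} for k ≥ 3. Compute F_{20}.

Iterating the recurrence up to F_{14} = 377 and F_{13} = 233:
F_{15} = F_{14} + F_{13} = 377 + 233 = 610
F_{16} = F_{15} + F_{14} = 610 + 377 = 987
F_{17} = F_{16} + F_{15} = 987 + 610 = 1597
F_{18} = F_{17} + F_{16} = 1597 + 987 = 2584
F_{19} = F_{18} + F_{17} = 2584 + 1597 = 4181
F_{20} = F_{19} + F_{18} = 4181 + 2584 = 6765

6765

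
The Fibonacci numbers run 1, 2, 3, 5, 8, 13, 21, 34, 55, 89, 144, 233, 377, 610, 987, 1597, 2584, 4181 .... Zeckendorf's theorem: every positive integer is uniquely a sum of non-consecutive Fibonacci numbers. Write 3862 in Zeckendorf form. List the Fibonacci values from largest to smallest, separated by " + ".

take 2584 (≤ 3862); 3862 − 2584 = 1278
take 987 (≤ 1278); 1278 − 987 = 291
take 233 (≤ 291); 291 − 233 = 58
take 55 (≤ 58); 58 − 55 = 3
take 3 (≤ 3); 3 − 3 = 0
So 3862 = 2584 + 987 + 233 + 55 + 3, with no two terms consecutive in the sequence.

2584 + 987 + 233 + 55 + 3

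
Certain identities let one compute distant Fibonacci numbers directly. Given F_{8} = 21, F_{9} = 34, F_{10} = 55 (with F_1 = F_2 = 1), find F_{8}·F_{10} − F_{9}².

21·55 − 34² = 1155 − 1156 = -1. (Cassini's identity: F_{k−1}F_{k+1} − F_k² = (−1)^k.)

-1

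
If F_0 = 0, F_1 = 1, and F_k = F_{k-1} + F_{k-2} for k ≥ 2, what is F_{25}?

Iterating the recurrence up to F_{21} = 10946 and F_{20} = 6765:
F_{22} = F_{21} + F_{20} = 10946 + 6765 = 17711
F_{23} = F_{22} + F_{21} = 17711 + 10946 = 28657
F_{24} = F_{23} + F_{22} = 28657 + 17711 = 46368
F_{25} = F_{24} + F_{23} = 46368 + 28657 = 75025

75025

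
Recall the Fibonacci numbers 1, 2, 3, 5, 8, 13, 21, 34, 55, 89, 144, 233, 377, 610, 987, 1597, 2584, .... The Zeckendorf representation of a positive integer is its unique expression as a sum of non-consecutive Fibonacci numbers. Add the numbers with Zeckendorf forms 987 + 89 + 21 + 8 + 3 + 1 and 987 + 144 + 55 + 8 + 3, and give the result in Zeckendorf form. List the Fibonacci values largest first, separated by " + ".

The two numbers are 1109 and 1197, so their sum is 2306.
Repeatedly subtract the largest Fibonacci number that fits:
take 1597 (≤ 2306); 2306 − 1597 = 709
take 610 (≤ 709); 709 − 610 = 99
take 89 (≤ 99); 99 − 89 = 10
take 8 (≤ 10); 10 − 8 = 2
take 2 (≤ 2); 2 − 2 = 0

1597 + 610 + 89 + 8 + 2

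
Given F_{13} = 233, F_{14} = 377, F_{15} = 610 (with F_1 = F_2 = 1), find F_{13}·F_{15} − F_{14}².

233·610 − 377² = 142130 − 142129 = 1. (Cassini's identity: F_{k−1}F_{k+1} − F_k² = (−1)^k.)

1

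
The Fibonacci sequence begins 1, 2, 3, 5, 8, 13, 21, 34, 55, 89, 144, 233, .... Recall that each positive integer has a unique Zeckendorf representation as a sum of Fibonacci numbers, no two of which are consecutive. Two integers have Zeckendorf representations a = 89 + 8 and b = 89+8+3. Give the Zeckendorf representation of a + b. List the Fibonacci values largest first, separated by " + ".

144 + 34 + 13 + 5 + 1

The two numbers are 97 and 100, so their sum is 197.
Greedily peel off the largest Fibonacci term at each step:
144 ≤ 197 < 233, so take 144; remainder 53
34 ≤ 53 < 55, so take 34; remainder 19
13 ≤ 19 < 21, so take 13; remainder 6
5 ≤ 6 < 8, so take 5; remainder 1
1 ≤ 1 < 2, so take 1; remainder 0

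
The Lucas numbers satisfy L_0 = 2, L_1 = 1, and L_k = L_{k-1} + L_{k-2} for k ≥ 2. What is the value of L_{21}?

Iterating the recurrence up to L_{15} = 1364 and L_{14} = 843:
L_{16} = L_{15} + L_{14} = 1364 + 843 = 2207
L_{17} = L_{16} + L_{15} = 2207 + 1364 = 3571
L_{18} = L_{17} + L_{16} = 3571 + 2207 = 5778
L_{19} = L_{18} + L_{17} = 5778 + 3571 = 9349
L_{20} = L_{19} + L_{18} = 9349 + 5778 = 15127
L_{21} = L_{20} + L_{19} = 15127 + 9349 = 24476

24476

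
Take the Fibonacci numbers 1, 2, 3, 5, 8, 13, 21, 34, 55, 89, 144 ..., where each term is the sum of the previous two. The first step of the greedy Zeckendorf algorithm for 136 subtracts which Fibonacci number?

89 ≤ 136 < 144, so the largest Fibonacci number not exceeding 136 is 89.

89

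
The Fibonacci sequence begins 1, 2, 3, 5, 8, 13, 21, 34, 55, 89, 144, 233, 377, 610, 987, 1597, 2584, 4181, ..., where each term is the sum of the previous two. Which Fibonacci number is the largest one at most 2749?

2584

2584 ≤ 2749 < 4181, so the largest Fibonacci number not exceeding 2749 is 2584.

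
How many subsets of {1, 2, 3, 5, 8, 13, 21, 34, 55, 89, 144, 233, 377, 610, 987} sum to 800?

8

Starting from the Zeckendorf form and repeatedly splitting a term F_k into F_{k−1} + F_{k−2} (when neither is already used) reaches every representation.
800 = 610+144+34+8+3+1 = 610+144+21+13+8+3+1 = 610+89+55+34+8+3+1 = … (5 more), for 8 in all.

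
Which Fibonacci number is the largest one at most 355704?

317811

317811 ≤ 355704 < 514229, so the largest Fibonacci number not exceeding 355704 is 317811.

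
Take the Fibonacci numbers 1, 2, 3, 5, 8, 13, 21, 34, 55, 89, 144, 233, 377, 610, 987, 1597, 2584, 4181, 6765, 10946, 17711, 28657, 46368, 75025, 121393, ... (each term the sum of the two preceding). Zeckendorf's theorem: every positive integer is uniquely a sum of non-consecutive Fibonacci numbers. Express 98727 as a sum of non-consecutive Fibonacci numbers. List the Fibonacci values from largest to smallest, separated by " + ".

75025 + 17711 + 4181 + 1597 + 144 + 55 + 13 + 1

Repeatedly subtract the largest Fibonacci number that fits:
98727: greatest Fibonacci not exceeding it is 75025, leaving 23702
23702: greatest Fibonacci not exceeding it is 17711, leaving 5991
5991: greatest Fibonacci not exceeding it is 4181, leaving 1810
1810: greatest Fibonacci not exceeding it is 1597, leaving 213
213: greatest Fibonacci not exceeding it is 144, leaving 69
69: greatest Fibonacci not exceeding it is 55, leaving 14
14: greatest Fibonacci not exceeding it is 13, leaving 1
1: greatest Fibonacci not exceeding it is 1, leaving 0
So 98727 = 75025 + 17711 + 4181 + 1597 + 144 + 55 + 13 + 1, with no two terms consecutive in the sequence.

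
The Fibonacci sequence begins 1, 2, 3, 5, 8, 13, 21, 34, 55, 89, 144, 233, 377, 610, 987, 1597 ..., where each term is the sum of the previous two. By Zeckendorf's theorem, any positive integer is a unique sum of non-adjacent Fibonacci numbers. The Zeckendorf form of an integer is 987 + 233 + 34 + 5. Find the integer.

1259

987 + 233 + 34 + 5 = 1259.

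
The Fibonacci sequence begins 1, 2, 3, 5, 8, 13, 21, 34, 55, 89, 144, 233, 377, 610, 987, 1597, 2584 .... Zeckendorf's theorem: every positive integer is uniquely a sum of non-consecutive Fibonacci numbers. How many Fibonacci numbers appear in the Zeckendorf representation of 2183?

subtract 1597 from 2183: 586 remains
subtract 377 from 586: 209 remains
subtract 144 from 209: 65 remains
subtract 55 from 65: 10 remains
subtract 8 from 10: 2 remains
subtract 2 from 2: 0 remains
2183 = 1597 + 377 + 144 + 55 + 8 + 2, which has 6 terms.

6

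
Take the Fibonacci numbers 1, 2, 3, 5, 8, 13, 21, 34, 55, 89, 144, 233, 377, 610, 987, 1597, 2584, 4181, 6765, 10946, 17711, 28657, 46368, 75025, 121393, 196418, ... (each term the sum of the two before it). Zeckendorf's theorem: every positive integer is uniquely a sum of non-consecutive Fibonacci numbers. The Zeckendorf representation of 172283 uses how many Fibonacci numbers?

8

Greedily peel off the largest Fibonacci term at each step:
172283 − 121393 = 50890
50890 − 46368 = 4522
4522 − 4181 = 341
341 − 233 = 108
108 − 89 = 19
19 − 13 = 6
6 − 5 = 1
1 − 1 = 0
172283 = 121393 + 46368 + 4181 + 233 + 89 + 13 + 5 + 1, which has 8 terms.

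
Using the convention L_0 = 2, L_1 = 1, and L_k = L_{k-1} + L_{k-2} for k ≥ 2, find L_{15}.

Iterating the recurrence up to L_{10} = 123 and L_{9} = 76:
L_{11} = L_{10} + L_{9} = 123 + 76 = 199
L_{12} = L_{11} + L_{10} = 199 + 123 = 322
L_{13} = L_{12} + L_{11} = 322 + 199 = 521
L_{14} = L_{13} + L_{12} = 521 + 322 = 843
L_{15} = L_{14} + L_{13} = 843 + 521 = 1364

1364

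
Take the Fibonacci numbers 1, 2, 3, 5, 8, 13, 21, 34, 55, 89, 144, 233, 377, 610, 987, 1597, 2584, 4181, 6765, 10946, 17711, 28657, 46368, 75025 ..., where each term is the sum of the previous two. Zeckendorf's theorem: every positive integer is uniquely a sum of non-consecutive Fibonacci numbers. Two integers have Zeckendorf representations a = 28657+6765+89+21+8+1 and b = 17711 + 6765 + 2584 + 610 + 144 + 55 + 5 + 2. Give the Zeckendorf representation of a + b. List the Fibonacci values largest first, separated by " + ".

The two numbers are 35541 and 27876, so their sum is 63417.
Greedily peel off the largest Fibonacci term at each step:
largest Fibonacci ≤ 63417 is 46368; 63417 − 46368 = 17049
largest Fibonacci ≤ 17049 is 10946; 17049 − 10946 = 6103
largest Fibonacci ≤ 6103 is 4181; 6103 − 4181 = 1922
largest Fibonacci ≤ 1922 is 1597; 1922 − 1597 = 325
largest Fibonacci ≤ 325 is 233; 325 − 233 = 92
largest Fibonacci ≤ 92 is 89; 92 − 89 = 3
largest Fibonacci ≤ 3 is 3; 3 − 3 = 0

46368 + 10946 + 4181 + 1597 + 233 + 89 + 3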